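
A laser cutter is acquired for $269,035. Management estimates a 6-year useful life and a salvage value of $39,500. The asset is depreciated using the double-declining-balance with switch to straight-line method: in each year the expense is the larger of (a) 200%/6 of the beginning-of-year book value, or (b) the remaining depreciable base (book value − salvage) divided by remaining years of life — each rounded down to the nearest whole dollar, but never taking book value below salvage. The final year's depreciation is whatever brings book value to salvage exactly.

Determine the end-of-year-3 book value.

$79,715

Depreciable base = $269,035 − $39,500 = $229,535.
Year 1: DB = ⌊$269,035 × 200%/6⌋ = $89,678; SL = ⌊$229,535/6⌋ = $38,255 → take DB $89,678. Book value $179,357.
Year 2: DB = ⌊$179,357 × 200%/6⌋ = $59,785; SL = ⌊$139,857/5⌋ = $27,971 → take DB $59,785. Book value $119,572.
Year 3: DB = ⌊$119,572 × 200%/6⌋ = $39,857; SL = ⌊$80,072/4⌋ = $20,018 → take DB $39,857. Book value $79,715.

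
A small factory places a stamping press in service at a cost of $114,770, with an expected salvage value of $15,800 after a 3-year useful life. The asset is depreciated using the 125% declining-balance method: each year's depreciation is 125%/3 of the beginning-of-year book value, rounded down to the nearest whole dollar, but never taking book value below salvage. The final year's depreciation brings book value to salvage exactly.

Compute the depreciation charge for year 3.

Depreciable base = $114,770 − $15,800 = $98,970.
Year 1: ⌊$114,770 × 125%/3⌋ = $47,820. Book value $66,950.
Year 2: ⌊$66,950 × 125%/3⌋ = $27,895. Book value $39,055.
Year 3 (final): $39,055 − $15,800 = $23,255. Book value $15,800.

$23,255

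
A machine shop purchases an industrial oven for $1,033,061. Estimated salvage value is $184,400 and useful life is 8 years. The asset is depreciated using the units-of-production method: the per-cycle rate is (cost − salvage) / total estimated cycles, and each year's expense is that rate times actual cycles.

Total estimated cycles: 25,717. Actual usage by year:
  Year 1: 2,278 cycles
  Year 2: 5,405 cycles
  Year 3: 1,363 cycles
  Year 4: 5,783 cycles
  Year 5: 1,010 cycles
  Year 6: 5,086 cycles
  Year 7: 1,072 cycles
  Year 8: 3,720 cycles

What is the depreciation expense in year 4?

Depreciable base = $1,033,061 − $184,400 = $848,661.
Rate = $848,661 / 25,717 cycles = $33 per cycle.
Year 1: 2,278 × $33 = $75,174. Book value $957,887.
Year 2: 5,405 × $33 = $178,365. Book value $779,522.
Year 3: 1,363 × $33 = $44,979. Book value $734,543.
Year 4: 5,783 × $33 = $190,839. Book value $543,704.

$190,839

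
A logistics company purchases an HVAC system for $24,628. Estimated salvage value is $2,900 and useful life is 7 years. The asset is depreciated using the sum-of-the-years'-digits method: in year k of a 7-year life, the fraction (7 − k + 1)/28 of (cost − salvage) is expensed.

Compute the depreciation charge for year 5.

Depreciable base = $24,628 − $2,900 = $21,728.
Sum of the years' digits = 7+6+5+4+3+2+1 = 28.
Year 1: $21,728 × 7/28 = $5,432. Book value $19,196.
Year 2: $21,728 × 6/28 = $4,656. Book value $14,540.
Year 3: $21,728 × 5/28 = $3,880. Book value $10,660.
Year 4: $21,728 × 4/28 = $3,104. Book value $7,556.
Year 5: $21,728 × 3/28 = $2,328. Book value $5,228.

$2,328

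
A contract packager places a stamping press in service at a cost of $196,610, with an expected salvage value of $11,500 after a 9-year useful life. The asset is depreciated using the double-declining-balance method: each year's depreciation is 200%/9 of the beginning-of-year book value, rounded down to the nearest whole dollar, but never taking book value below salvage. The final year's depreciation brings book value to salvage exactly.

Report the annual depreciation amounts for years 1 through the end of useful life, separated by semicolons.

$43,691; $33,982; $26,430; $20,557; $15,988; $12,436; $9,672; $7,523; $14,831

Depreciable base = $196,610 − $11,500 = $185,110.
Year 1: ⌊$196,610 × 200%/9⌋ = $43,691. Book value $152,919.
Year 2: ⌊$152,919 × 200%/9⌋ = $33,982. Book value $118,937.
Year 3: ⌊$118,937 × 200%/9⌋ = $26,430. Book value $92,507.
Year 4: ⌊$92,507 × 200%/9⌋ = $20,557. Book value $71,950.
Year 5: ⌊$71,950 × 200%/9⌋ = $15,988. Book value $55,962.
Year 6: ⌊$55,962 × 200%/9⌋ = $12,436. Book value $43,526.
Year 7: ⌊$43,526 × 200%/9⌋ = $9,672. Book value $33,854.
Year 8: ⌊$33,854 × 200%/9⌋ = $7,523. Book value $26,331.
Year 9 (final): $26,331 − $11,500 = $14,831. Book value $11,500.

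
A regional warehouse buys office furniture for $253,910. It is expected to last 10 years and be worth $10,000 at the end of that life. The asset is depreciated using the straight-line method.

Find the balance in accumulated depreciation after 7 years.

Depreciable base = $253,910 − $10,000 = $243,910.
Annual expense = $243,910 / 10 = $24,391.
End of year 1: book value $229,519.
End of year 2: book value $205,128.
End of year 3: book value $180,737.
End of year 4: book value $156,346.
End of year 5: book value $131,955.
End of year 6: book value $107,564.
End of year 7: book value $83,173.
Accumulated through year 7 = $253,910 − $83,173 = $170,737.

$170,737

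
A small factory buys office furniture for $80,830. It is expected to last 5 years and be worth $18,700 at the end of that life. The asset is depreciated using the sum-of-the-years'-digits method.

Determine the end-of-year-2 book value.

Depreciable base = $80,830 − $18,700 = $62,130.
Sum of the years' digits = 5+4+3+2+1 = 15.
Year 1: $62,130 × 5/15 = $20,710. Book value $60,120.
Year 2: $62,130 × 4/15 = $16,568. Book value $43,552.

$43,552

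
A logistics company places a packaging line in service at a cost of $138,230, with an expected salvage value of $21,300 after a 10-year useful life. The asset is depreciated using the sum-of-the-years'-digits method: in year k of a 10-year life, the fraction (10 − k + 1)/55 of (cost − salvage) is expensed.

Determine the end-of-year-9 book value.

Depreciable base = $138,230 − $21,300 = $116,930.
Sum of the years' digits = 10+9+8+7+6+5+4+3+2+1 = 55.
Year 1: $116,930 × 10/55 = $21,260. Book value $116,970.
Year 2: $116,930 × 9/55 = $19,134. Book value $97,836.
Year 3: $116,930 × 8/55 = $17,008. Book value $80,828.
Year 4: $116,930 × 7/55 = $14,882. Book value $65,946.
Year 5: $116,930 × 6/55 = $12,756. Book value $53,190.
Year 6: $116,930 × 5/55 = $10,630. Book value $42,560.
Year 7: $116,930 × 4/55 = $8,504. Book value $34,056.
Year 8: $116,930 × 3/55 = $6,378. Book value $27,678.
Year 9: $116,930 × 2/55 = $4,252. Book value $23,426.

$23,426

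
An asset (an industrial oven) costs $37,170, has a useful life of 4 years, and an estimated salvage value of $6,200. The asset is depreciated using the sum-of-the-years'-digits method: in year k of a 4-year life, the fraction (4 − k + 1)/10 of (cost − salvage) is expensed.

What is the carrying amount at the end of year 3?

Depreciable base = $37,170 − $6,200 = $30,970.
Sum of the years' digits = 4+3+2+1 = 10.
Year 1: $30,970 × 4/10 = $12,388. Book value $24,782.
Year 2: $30,970 × 3/10 = $9,291. Book value $15,491.
Year 3: $30,970 × 2/10 = $6,194. Book value $9,297.

$9,297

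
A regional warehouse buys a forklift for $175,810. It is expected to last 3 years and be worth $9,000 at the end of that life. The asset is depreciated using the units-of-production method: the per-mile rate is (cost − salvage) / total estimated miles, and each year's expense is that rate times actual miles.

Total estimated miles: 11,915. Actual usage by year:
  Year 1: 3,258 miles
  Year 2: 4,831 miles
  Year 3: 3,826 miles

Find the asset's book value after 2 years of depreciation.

$62,564

Depreciable base = $175,810 − $9,000 = $166,810.
Rate = $166,810 / 11,915 miles = $14 per mile.
Year 1: 3,258 × $14 = $45,612. Book value $130,198.
Year 2: 4,831 × $14 = $67,634. Book value $62,564.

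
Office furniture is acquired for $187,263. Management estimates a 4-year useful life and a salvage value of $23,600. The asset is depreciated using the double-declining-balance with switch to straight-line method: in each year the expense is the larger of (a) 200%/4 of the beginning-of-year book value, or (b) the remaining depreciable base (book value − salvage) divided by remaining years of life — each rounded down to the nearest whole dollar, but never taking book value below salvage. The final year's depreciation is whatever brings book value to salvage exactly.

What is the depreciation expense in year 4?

$0

Depreciable base = $187,263 − $23,600 = $163,663.
Year 1: DB = ⌊$187,263 × 200%/4⌋ = $93,631; SL = ⌊$163,663/4⌋ = $40,915 → take DB $93,631. Book value $93,632.
Year 2: DB = ⌊$93,632 × 200%/4⌋ = $46,816; SL = ⌊$70,032/3⌋ = $23,344 → take DB $46,816. Book value $46,816.
Year 3: DB = ⌊$46,816 × 200%/4⌋ = $23,408; SL = ⌊$23,216/2⌋ = $11,608 → take DB $23,408, capped at $23,216. Book value $23,600.
Year 4 (final): $23,600 − $23,600 = $0. Book value $23,600.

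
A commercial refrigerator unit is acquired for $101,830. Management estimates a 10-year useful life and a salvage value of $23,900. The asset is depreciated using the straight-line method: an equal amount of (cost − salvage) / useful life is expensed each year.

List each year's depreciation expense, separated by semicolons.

Depreciable base = $101,830 − $23,900 = $77,930.
Annual expense = $77,930 / 10 = $7,793.
End of year 1: book value $94,037.
End of year 2: book value $86,244.
End of year 3: book value $78,451.
End of year 4: book value $70,658.
End of year 5: book value $62,865.
End of year 6: book value $55,072.
End of year 7: book value $47,279.
End of year 8: book value $39,486.
End of year 9: book value $31,693.
End of year 10: book value $23,900.

$7,793; $7,793; $7,793; $7,793; $7,793; $7,793; $7,793; $7,793; $7,793; $7,793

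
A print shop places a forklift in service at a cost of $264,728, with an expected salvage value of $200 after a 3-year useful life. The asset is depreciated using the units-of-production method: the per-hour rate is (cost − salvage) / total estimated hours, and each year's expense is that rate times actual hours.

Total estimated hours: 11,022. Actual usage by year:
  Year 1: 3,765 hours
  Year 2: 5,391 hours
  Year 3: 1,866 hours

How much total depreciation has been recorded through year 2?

$219,744

Depreciable base = $264,728 − $200 = $264,528.
Rate = $264,528 / 11,022 hours = $24 per hour.
Year 1: 3,765 × $24 = $90,360. Book value $174,368.
Year 2: 5,391 × $24 = $129,384. Book value $44,984.
Accumulated through year 2 = $264,728 − $44,984 = $219,744.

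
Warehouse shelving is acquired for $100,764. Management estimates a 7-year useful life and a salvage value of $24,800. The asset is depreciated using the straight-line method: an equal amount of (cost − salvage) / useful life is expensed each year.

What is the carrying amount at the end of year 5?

Depreciable base = $100,764 − $24,800 = $75,964.
Annual expense = $75,964 / 7 = $10,852.
End of year 1: book value $89,912.
End of year 2: book value $79,060.
End of year 3: book value $68,208.
End of year 4: book value $57,356.
End of year 5: book value $46,504.

$46,504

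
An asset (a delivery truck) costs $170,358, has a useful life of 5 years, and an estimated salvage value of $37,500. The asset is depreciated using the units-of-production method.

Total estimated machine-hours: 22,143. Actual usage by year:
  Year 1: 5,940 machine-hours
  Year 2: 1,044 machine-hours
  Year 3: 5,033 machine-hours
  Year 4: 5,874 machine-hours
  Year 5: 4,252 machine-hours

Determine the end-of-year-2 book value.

Depreciable base = $170,358 − $37,500 = $132,858.
Rate = $132,858 / 22,143 machine-hours = $6 per machine-hour.
Year 1: 5,940 × $6 = $35,640. Book value $134,718.
Year 2: 1,044 × $6 = $6,264. Book value $128,454.

$128,454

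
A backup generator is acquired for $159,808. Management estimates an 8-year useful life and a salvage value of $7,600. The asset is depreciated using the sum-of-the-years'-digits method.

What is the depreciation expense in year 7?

$8,456

Depreciable base = $159,808 − $7,600 = $152,208.
Sum of the years' digits = 8+7+6+5+4+3+2+1 = 36.
Year 1: $152,208 × 8/36 = $33,824. Book value $125,984.
Year 2: $152,208 × 7/36 = $29,596. Book value $96,388.
Year 3: $152,208 × 6/36 = $25,368. Book value $71,020.
Year 4: $152,208 × 5/36 = $21,140. Book value $49,880.
Year 5: $152,208 × 4/36 = $16,912. Book value $32,968.
Year 6: $152,208 × 3/36 = $12,684. Book value $20,284.
Year 7: $152,208 × 2/36 = $8,456. Book value $11,828.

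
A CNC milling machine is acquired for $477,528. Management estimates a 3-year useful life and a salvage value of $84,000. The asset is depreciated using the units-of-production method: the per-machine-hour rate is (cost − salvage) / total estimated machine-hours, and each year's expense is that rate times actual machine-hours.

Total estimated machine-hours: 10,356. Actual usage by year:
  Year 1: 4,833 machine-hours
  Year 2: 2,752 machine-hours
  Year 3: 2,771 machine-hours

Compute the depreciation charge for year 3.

Depreciable base = $477,528 − $84,000 = $393,528.
Rate = $393,528 / 10,356 machine-hours = $38 per machine-hour.
Year 1: 4,833 × $38 = $183,654. Book value $293,874.
Year 2: 2,752 × $38 = $104,576. Book value $189,298.
Year 3: 2,771 × $38 = $105,298. Book value $84,000.

$105,298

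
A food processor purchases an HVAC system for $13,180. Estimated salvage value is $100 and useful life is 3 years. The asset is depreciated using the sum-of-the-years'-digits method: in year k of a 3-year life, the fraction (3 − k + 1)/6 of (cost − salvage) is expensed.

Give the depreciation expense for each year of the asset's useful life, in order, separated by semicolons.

Depreciable base = $13,180 − $100 = $13,080.
Sum of the years' digits = 3+2+1 = 6.
Year 1: $13,080 × 3/6 = $6,540. Book value $6,640.
Year 2: $13,080 × 2/6 = $4,360. Book value $2,280.
Year 3: $13,080 × 1/6 = $2,180. Book value $100.

$6,540; $4,360; $2,180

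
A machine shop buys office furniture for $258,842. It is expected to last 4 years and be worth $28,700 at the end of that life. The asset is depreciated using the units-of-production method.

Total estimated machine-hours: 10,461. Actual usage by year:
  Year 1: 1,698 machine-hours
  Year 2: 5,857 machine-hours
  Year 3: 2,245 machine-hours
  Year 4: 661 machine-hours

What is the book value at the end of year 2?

Depreciable base = $258,842 − $28,700 = $230,142.
Rate = $230,142 / 10,461 machine-hours = $22 per machine-hour.
Year 1: 1,698 × $22 = $37,356. Book value $221,486.
Year 2: 5,857 × $22 = $128,854. Book value $92,632.

$92,632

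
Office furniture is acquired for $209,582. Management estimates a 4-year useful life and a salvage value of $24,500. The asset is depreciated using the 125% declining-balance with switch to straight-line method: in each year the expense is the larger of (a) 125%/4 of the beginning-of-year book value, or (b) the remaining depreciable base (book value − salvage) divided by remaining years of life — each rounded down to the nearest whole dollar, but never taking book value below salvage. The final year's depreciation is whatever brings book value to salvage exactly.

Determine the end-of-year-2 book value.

Depreciable base = $209,582 − $24,500 = $185,082.
Year 1: DB = ⌊$209,582 × 125%/4⌋ = $65,494; SL = ⌊$185,082/4⌋ = $46,270 → take DB $65,494. Book value $144,088.
Year 2: DB = ⌊$144,088 × 125%/4⌋ = $45,027; SL = ⌊$119,588/3⌋ = $39,862 → take DB $45,027. Book value $99,061.

$99,061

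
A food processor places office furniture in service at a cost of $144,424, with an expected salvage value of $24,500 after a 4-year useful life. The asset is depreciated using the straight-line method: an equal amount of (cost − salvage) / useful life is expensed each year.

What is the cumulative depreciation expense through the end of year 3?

Depreciable base = $144,424 − $24,500 = $119,924.
Annual expense = $119,924 / 4 = $29,981.
End of year 1: book value $114,443.
End of year 2: book value $84,462.
End of year 3: book value $54,481.
Accumulated through year 3 = $144,424 − $54,481 = $89,943.

$89,943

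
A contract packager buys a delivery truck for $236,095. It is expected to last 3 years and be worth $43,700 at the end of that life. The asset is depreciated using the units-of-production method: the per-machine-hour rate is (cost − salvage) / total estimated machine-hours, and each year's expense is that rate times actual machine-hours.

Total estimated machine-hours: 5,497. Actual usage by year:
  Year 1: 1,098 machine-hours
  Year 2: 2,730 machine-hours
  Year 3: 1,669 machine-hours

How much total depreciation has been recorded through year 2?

$133,980

Depreciable base = $236,095 − $43,700 = $192,395.
Rate = $192,395 / 5,497 machine-hours = $35 per machine-hour.
Year 1: 1,098 × $35 = $38,430. Book value $197,665.
Year 2: 2,730 × $35 = $95,550. Book value $102,115.
Accumulated through year 2 = $236,095 − $102,115 = $133,980.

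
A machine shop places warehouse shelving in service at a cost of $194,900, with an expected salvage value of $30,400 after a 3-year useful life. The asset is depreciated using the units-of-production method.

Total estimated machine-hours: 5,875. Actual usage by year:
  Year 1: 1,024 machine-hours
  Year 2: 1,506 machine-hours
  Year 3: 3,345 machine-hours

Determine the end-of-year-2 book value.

$124,060

Depreciable base = $194,900 − $30,400 = $164,500.
Rate = $164,500 / 5,875 machine-hours = $28 per machine-hour.
Year 1: 1,024 × $28 = $28,672. Book value $166,228.
Year 2: 1,506 × $28 = $42,168. Book value $124,060.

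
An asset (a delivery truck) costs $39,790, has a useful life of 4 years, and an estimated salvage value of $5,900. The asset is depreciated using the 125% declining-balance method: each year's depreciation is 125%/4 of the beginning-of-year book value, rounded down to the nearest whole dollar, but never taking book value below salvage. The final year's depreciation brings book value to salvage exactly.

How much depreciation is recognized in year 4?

Depreciable base = $39,790 − $5,900 = $33,890.
Year 1: ⌊$39,790 × 125%/4⌋ = $12,434. Book value $27,356.
Year 2: ⌊$27,356 × 125%/4⌋ = $8,548. Book value $18,808.
Year 3: ⌊$18,808 × 125%/4⌋ = $5,877. Book value $12,931.
Year 4 (final): $12,931 − $5,900 = $7,031. Book value $5,900.

$7,031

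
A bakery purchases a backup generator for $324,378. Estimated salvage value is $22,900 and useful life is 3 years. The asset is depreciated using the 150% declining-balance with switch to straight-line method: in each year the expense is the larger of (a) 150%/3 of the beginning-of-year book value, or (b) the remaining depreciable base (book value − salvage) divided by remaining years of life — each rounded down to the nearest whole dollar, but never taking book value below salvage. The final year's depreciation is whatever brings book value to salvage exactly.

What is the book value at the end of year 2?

Depreciable base = $324,378 − $22,900 = $301,478.
Year 1: DB = ⌊$324,378 × 150%/3⌋ = $162,189; SL = ⌊$301,478/3⌋ = $100,492 → take DB $162,189. Book value $162,189.
Year 2: DB = ⌊$162,189 × 150%/3⌋ = $81,094; SL = ⌊$139,289/2⌋ = $69,644 → take DB $81,094. Book value $81,095.

$81,095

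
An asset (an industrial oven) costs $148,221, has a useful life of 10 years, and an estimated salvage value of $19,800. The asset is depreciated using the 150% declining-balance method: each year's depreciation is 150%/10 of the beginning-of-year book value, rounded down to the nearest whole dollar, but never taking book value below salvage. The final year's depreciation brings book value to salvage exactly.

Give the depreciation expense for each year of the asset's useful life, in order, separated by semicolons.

$22,233; $18,898; $16,063; $13,654; $11,605; $9,865; $8,385; $7,127; $6,058; $14,533

Depreciable base = $148,221 − $19,800 = $128,421.
Year 1: ⌊$148,221 × 150%/10⌋ = $22,233. Book value $125,988.
Year 2: ⌊$125,988 × 150%/10⌋ = $18,898. Book value $107,090.
Year 3: ⌊$107,090 × 150%/10⌋ = $16,063. Book value $91,027.
Year 4: ⌊$91,027 × 150%/10⌋ = $13,654. Book value $77,373.
Year 5: ⌊$77,373 × 150%/10⌋ = $11,605. Book value $65,768.
Year 6: ⌊$65,768 × 150%/10⌋ = $9,865. Book value $55,903.
Year 7: ⌊$55,903 × 150%/10⌋ = $8,385. Book value $47,518.
Year 8: ⌊$47,518 × 150%/10⌋ = $7,127. Book value $40,391.
Year 9: ⌊$40,391 × 150%/10⌋ = $6,058. Book value $34,333.
Year 10 (final): $34,333 − $19,800 = $14,533. Book value $19,800.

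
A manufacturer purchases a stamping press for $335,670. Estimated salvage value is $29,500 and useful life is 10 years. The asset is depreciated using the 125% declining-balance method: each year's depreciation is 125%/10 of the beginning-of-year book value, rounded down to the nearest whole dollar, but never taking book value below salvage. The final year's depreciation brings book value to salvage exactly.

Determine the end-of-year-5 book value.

$172,170

Depreciable base = $335,670 − $29,500 = $306,170.
Year 1: ⌊$335,670 × 125%/10⌋ = $41,958. Book value $293,712.
Year 2: ⌊$293,712 × 125%/10⌋ = $36,714. Book value $256,998.
Year 3: ⌊$256,998 × 125%/10⌋ = $32,124. Book value $224,874.
Year 4: ⌊$224,874 × 125%/10⌋ = $28,109. Book value $196,765.
Year 5: ⌊$196,765 × 125%/10⌋ = $24,595. Book value $172,170.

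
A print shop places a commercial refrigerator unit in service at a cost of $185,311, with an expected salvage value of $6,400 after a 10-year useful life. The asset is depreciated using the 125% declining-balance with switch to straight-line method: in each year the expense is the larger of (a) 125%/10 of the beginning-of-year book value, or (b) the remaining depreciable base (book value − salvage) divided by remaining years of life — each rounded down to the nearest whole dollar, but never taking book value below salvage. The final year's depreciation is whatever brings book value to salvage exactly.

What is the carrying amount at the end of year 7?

Depreciable base = $185,311 − $6,400 = $178,911.
Year 1: DB = ⌊$185,311 × 125%/10⌋ = $23,163; SL = ⌊$178,911/10⌋ = $17,891 → take DB $23,163. Book value $162,148.
Year 2: DB = ⌊$162,148 × 125%/10⌋ = $20,268; SL = ⌊$155,748/9⌋ = $17,305 → take DB $20,268. Book value $141,880.
Year 3: DB = ⌊$141,880 × 125%/10⌋ = $17,735; SL = ⌊$135,480/8⌋ = $16,935 → take DB $17,735. Book value $124,145.
Year 4: DB = ⌊$124,145 × 125%/10⌋ = $15,518; SL = ⌊$117,745/7⌋ = $16,820 → take SL $16,820. Book value $107,325.
Year 5: DB = ⌊$107,325 × 125%/10⌋ = $13,415; SL = ⌊$100,925/6⌋ = $16,820 → take SL $16,820. Book value $90,505.
Year 6: DB = ⌊$90,505 × 125%/10⌋ = $11,313; SL = ⌊$84,105/5⌋ = $16,821 → take SL $16,821. Book value $73,684.
Year 7: DB = ⌊$73,684 × 125%/10⌋ = $9,210; SL = ⌊$67,284/4⌋ = $16,821 → take SL $16,821. Book value $56,863.

$56,863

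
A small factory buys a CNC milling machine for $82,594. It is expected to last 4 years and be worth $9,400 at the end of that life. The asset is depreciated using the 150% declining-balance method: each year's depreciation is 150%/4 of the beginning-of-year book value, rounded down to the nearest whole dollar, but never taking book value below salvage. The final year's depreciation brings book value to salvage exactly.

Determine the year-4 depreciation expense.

$10,765

Depreciable base = $82,594 − $9,400 = $73,194.
Year 1: ⌊$82,594 × 150%/4⌋ = $30,972. Book value $51,622.
Year 2: ⌊$51,622 × 150%/4⌋ = $19,358. Book value $32,264.
Year 3: ⌊$32,264 × 150%/4⌋ = $12,099. Book value $20,165.
Year 4 (final): $20,165 − $9,400 = $10,765. Book value $9,400.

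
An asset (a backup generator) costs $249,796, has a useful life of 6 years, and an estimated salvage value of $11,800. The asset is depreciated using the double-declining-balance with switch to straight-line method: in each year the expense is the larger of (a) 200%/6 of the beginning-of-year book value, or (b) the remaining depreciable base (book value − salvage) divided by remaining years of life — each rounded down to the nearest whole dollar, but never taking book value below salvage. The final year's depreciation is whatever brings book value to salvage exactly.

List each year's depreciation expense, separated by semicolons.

Depreciable base = $249,796 − $11,800 = $237,996.
Year 1: DB = ⌊$249,796 × 200%/6⌋ = $83,265; SL = ⌊$237,996/6⌋ = $39,666 → take DB $83,265. Book value $166,531.
Year 2: DB = ⌊$166,531 × 200%/6⌋ = $55,510; SL = ⌊$154,731/5⌋ = $30,946 → take DB $55,510. Book value $111,021.
Year 3: DB = ⌊$111,021 × 200%/6⌋ = $37,007; SL = ⌊$99,221/4⌋ = $24,805 → take DB $37,007. Book value $74,014.
Year 4: DB = ⌊$74,014 × 200%/6⌋ = $24,671; SL = ⌊$62,214/3⌋ = $20,738 → take DB $24,671. Book value $49,343.
Year 5: DB = ⌊$49,343 × 200%/6⌋ = $16,447; SL = ⌊$37,543/2⌋ = $18,771 → take SL $18,771. Book value $30,572.
Year 6 (final): $30,572 − $11,800 = $18,772. Book value $11,800.

$83,265; $55,510; $37,007; $24,671; $18,771; $18,772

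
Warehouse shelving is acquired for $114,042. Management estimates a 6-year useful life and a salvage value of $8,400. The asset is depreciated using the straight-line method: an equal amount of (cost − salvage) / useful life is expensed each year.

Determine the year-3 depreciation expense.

$17,607

Depreciable base = $114,042 − $8,400 = $105,642.
Annual expense = $105,642 / 6 = $17,607.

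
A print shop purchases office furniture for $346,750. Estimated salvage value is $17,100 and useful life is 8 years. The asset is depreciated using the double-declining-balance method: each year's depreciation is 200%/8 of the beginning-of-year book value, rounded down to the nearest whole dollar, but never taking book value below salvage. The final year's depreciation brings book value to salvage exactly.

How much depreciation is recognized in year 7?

Depreciable base = $346,750 − $17,100 = $329,650.
Year 1: ⌊$346,750 × 200%/8⌋ = $86,687. Book value $260,063.
Year 2: ⌊$260,063 × 200%/8⌋ = $65,015. Book value $195,048.
Year 3: ⌊$195,048 × 200%/8⌋ = $48,762. Book value $146,286.
Year 4: ⌊$146,286 × 200%/8⌋ = $36,571. Book value $109,715.
Year 5: ⌊$109,715 × 200%/8⌋ = $27,428. Book value $82,287.
Year 6: ⌊$82,287 × 200%/8⌋ = $20,571. Book value $61,716.
Year 7: ⌊$61,716 × 200%/8⌋ = $15,429. Book value $46,287.

$15,429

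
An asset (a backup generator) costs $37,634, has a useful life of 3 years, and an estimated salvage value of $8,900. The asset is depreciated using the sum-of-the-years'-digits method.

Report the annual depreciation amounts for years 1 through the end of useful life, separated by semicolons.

Depreciable base = $37,634 − $8,900 = $28,734.
Sum of the years' digits = 3+2+1 = 6.
Year 1: $28,734 × 3/6 = $14,367. Book value $23,267.
Year 2: $28,734 × 2/6 = $9,578. Book value $13,689.
Year 3: $28,734 × 1/6 = $4,789. Book value $8,900.

$14,367; $9,578; $4,789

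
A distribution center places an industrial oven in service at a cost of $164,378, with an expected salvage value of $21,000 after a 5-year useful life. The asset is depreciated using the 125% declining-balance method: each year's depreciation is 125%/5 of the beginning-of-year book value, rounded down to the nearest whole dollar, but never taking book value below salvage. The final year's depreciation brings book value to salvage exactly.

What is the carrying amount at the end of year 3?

Depreciable base = $164,378 − $21,000 = $143,378.
Year 1: ⌊$164,378 × 125%/5⌋ = $41,094. Book value $123,284.
Year 2: ⌊$123,284 × 125%/5⌋ = $30,821. Book value $92,463.
Year 3: ⌊$92,463 × 125%/5⌋ = $23,115. Book value $69,348.

$69,348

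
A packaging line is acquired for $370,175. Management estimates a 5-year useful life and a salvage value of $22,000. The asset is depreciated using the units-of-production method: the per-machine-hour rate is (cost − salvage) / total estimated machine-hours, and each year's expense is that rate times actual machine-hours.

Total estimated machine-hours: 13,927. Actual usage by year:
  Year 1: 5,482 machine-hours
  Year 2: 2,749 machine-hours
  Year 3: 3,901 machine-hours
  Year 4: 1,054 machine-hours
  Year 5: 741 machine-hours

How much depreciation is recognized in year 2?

$68,725

Depreciable base = $370,175 − $22,000 = $348,175.
Rate = $348,175 / 13,927 machine-hours = $25 per machine-hour.
Year 1: 5,482 × $25 = $137,050. Book value $233,125.
Year 2: 2,749 × $25 = $68,725. Book value $164,400.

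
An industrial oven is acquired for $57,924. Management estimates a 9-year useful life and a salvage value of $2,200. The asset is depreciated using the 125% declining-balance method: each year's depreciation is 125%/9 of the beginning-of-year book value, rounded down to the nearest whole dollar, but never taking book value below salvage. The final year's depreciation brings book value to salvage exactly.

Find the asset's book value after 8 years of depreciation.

Depreciable base = $57,924 − $2,200 = $55,724.
Year 1: ⌊$57,924 × 125%/9⌋ = $8,045. Book value $49,879.
Year 2: ⌊$49,879 × 125%/9⌋ = $6,927. Book value $42,952.
Year 3: ⌊$42,952 × 125%/9⌋ = $5,965. Book value $36,987.
Year 4: ⌊$36,987 × 125%/9⌋ = $5,137. Book value $31,850.
Year 5: ⌊$31,850 × 125%/9⌋ = $4,423. Book value $27,427.
Year 6: ⌊$27,427 × 125%/9⌋ = $3,809. Book value $23,618.
Year 7: ⌊$23,618 × 125%/9⌋ = $3,280. Book value $20,338.
Year 8: ⌊$20,338 × 125%/9⌋ = $2,824. Book value $17,514.

$17,514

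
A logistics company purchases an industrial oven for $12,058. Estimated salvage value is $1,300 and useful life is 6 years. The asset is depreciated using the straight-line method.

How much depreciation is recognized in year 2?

Depreciable base = $12,058 − $1,300 = $10,758.
Annual expense = $10,758 / 6 = $1,793.

$1,793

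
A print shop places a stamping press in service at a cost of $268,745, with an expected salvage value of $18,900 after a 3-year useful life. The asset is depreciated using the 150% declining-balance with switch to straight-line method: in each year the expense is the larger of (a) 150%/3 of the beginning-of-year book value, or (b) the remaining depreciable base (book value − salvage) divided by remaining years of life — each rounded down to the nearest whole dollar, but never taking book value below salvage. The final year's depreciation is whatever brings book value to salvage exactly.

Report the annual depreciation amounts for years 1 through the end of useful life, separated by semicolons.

$134,372; $67,186; $48,287

Depreciable base = $268,745 − $18,900 = $249,845.
Year 1: DB = ⌊$268,745 × 150%/3⌋ = $134,372; SL = ⌊$249,845/3⌋ = $83,281 → take DB $134,372. Book value $134,373.
Year 2: DB = ⌊$134,373 × 150%/3⌋ = $67,186; SL = ⌊$115,473/2⌋ = $57,736 → take DB $67,186. Book value $67,187.
Year 3 (final): $67,187 − $18,900 = $48,287. Book value $18,900.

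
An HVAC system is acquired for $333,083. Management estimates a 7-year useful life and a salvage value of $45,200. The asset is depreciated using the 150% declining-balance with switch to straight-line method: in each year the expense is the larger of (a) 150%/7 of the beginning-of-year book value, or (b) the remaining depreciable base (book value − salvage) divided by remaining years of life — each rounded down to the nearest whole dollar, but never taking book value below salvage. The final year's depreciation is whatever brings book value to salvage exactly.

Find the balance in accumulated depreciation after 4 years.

$206,138

Depreciable base = $333,083 − $45,200 = $287,883.
Year 1: DB = ⌊$333,083 × 150%/7⌋ = $71,374; SL = ⌊$287,883/7⌋ = $41,126 → take DB $71,374. Book value $261,709.
Year 2: DB = ⌊$261,709 × 150%/7⌋ = $56,080; SL = ⌊$216,509/6⌋ = $36,084 → take DB $56,080. Book value $205,629.
Year 3: DB = ⌊$205,629 × 150%/7⌋ = $44,063; SL = ⌊$160,429/5⌋ = $32,085 → take DB $44,063. Book value $161,566.
Year 4: DB = ⌊$161,566 × 150%/7⌋ = $34,621; SL = ⌊$116,366/4⌋ = $29,091 → take DB $34,621. Book value $126,945.
Accumulated through year 4 = $333,083 − $126,945 = $206,138.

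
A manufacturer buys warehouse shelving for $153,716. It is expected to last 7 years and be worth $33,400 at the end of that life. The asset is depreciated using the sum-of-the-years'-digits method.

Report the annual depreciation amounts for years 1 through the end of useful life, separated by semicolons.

$30,079; $25,782; $21,485; $17,188; $12,891; $8,594; $4,297

Depreciable base = $153,716 − $33,400 = $120,316.
Sum of the years' digits = 7+6+5+4+3+2+1 = 28.
Year 1: $120,316 × 7/28 = $30,079. Book value $123,637.
Year 2: $120,316 × 6/28 = $25,782. Book value $97,855.
Year 3: $120,316 × 5/28 = $21,485. Book value $76,370.
Year 4: $120,316 × 4/28 = $17,188. Book value $59,182.
Year 5: $120,316 × 3/28 = $12,891. Book value $46,291.
Year 6: $120,316 × 2/28 = $8,594. Book value $37,697.
Year 7: $120,316 × 1/28 = $4,297. Book value $33,400.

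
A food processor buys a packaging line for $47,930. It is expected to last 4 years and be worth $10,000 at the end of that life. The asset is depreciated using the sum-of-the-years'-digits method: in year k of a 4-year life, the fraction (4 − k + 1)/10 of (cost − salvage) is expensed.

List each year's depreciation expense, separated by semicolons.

Depreciable base = $47,930 − $10,000 = $37,930.
Sum of the years' digits = 4+3+2+1 = 10.
Year 1: $37,930 × 4/10 = $15,172. Book value $32,758.
Year 2: $37,930 × 3/10 = $11,379. Book value $21,379.
Year 3: $37,930 × 2/10 = $7,586. Book value $13,793.
Year 4: $37,930 × 1/10 = $3,793. Book value $10,000.

$15,172; $11,379; $7,586; $3,793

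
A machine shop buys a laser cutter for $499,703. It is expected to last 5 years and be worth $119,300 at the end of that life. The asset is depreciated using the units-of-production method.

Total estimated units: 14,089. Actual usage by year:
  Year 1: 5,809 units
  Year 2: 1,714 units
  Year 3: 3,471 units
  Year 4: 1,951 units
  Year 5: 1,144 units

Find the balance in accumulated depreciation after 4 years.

$349,515

Depreciable base = $499,703 − $119,300 = $380,403.
Rate = $380,403 / 14,089 units = $27 per unit.
Year 1: 5,809 × $27 = $156,843. Book value $342,860.
Year 2: 1,714 × $27 = $46,278. Book value $296,582.
Year 3: 3,471 × $27 = $93,717. Book value $202,865.
Year 4: 1,951 × $27 = $52,677. Book value $150,188.
Accumulated through year 4 = $499,703 − $150,188 = $349,515.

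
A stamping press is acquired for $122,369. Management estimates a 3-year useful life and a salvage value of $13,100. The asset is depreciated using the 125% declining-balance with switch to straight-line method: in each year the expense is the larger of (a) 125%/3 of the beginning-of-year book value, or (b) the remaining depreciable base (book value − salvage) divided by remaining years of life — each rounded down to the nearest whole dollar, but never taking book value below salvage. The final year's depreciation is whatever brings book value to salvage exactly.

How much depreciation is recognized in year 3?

Depreciable base = $122,369 − $13,100 = $109,269.
Year 1: DB = ⌊$122,369 × 125%/3⌋ = $50,987; SL = ⌊$109,269/3⌋ = $36,423 → take DB $50,987. Book value $71,382.
Year 2: DB = ⌊$71,382 × 125%/3⌋ = $29,742; SL = ⌊$58,282/2⌋ = $29,141 → take DB $29,742. Book value $41,640.
Year 3 (final): $41,640 − $13,100 = $28,540. Book value $13,100.

$28,540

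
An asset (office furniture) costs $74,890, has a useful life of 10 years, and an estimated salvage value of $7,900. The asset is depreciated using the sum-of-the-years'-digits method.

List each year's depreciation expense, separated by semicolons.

$12,180; $10,962; $9,744; $8,526; $7,308; $6,090; $4,872; $3,654; $2,436; $1,218

Depreciable base = $74,890 − $7,900 = $66,990.
Sum of the years' digits = 10+9+8+7+6+5+4+3+2+1 = 55.
Year 1: $66,990 × 10/55 = $12,180. Book value $62,710.
Year 2: $66,990 × 9/55 = $10,962. Book value $51,748.
Year 3: $66,990 × 8/55 = $9,744. Book value $42,004.
Year 4: $66,990 × 7/55 = $8,526. Book value $33,478.
Year 5: $66,990 × 6/55 = $7,308. Book value $26,170.
Year 6: $66,990 × 5/55 = $6,090. Book value $20,080.
Year 7: $66,990 × 4/55 = $4,872. Book value $15,208.
Year 8: $66,990 × 3/55 = $3,654. Book value $11,554.
Year 9: $66,990 × 2/55 = $2,436. Book value $9,118.
Year 10: $66,990 × 1/55 = $1,218. Book value $7,900.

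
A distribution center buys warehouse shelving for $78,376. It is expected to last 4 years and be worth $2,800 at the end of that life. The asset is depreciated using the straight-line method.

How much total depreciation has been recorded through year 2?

Depreciable base = $78,376 − $2,800 = $75,576.
Annual expense = $75,576 / 4 = $18,894.
End of year 1: book value $59,482.
End of year 2: book value $40,588.
Accumulated through year 2 = $78,376 − $40,588 = $37,788.

$37,788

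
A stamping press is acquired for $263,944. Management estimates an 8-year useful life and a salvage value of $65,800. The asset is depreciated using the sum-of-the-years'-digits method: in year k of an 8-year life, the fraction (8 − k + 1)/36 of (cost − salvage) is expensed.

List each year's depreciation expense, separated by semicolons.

Depreciable base = $263,944 − $65,800 = $198,144.
Sum of the years' digits = 8+7+6+5+4+3+2+1 = 36.
Year 1: $198,144 × 8/36 = $44,032. Book value $219,912.
Year 2: $198,144 × 7/36 = $38,528. Book value $181,384.
Year 3: $198,144 × 6/36 = $33,024. Book value $148,360.
Year 4: $198,144 × 5/36 = $27,520. Book value $120,840.
Year 5: $198,144 × 4/36 = $22,016. Book value $98,824.
Year 6: $198,144 × 3/36 = $16,512. Book value $82,312.
Year 7: $198,144 × 2/36 = $11,008. Book value $71,304.
Year 8: $198,144 × 1/36 = $5,504. Book value $65,800.

$44,032; $38,528; $33,024; $27,520; $22,016; $16,512; $11,008; $5,504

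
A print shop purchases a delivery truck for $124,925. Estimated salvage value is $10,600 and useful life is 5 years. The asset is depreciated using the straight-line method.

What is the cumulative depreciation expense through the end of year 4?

$91,460

Depreciable base = $124,925 − $10,600 = $114,325.
Annual expense = $114,325 / 5 = $22,865.
End of year 1: book value $102,060.
End of year 2: book value $79,195.
End of year 3: book value $56,330.
End of year 4: book value $33,465.
Accumulated through year 4 = $124,925 − $33,465 = $91,460.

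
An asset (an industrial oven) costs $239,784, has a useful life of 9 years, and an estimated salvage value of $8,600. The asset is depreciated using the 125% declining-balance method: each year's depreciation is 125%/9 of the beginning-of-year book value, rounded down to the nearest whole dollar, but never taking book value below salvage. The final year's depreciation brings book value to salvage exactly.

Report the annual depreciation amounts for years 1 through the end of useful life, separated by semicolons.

$33,303; $28,677; $24,695; $21,265; $18,311; $15,768; $13,578; $11,692; $63,895

Depreciable base = $239,784 − $8,600 = $231,184.
Year 1: ⌊$239,784 × 125%/9⌋ = $33,303. Book value $206,481.
Year 2: ⌊$206,481 × 125%/9⌋ = $28,677. Book value $177,804.
Year 3: ⌊$177,804 × 125%/9⌋ = $24,695. Book value $153,109.
Year 4: ⌊$153,109 × 125%/9⌋ = $21,265. Book value $131,844.
Year 5: ⌊$131,844 × 125%/9⌋ = $18,311. Book value $113,533.
Year 6: ⌊$113,533 × 125%/9⌋ = $15,768. Book value $97,765.
Year 7: ⌊$97,765 × 125%/9⌋ = $13,578. Book value $84,187.
Year 8: ⌊$84,187 × 125%/9⌋ = $11,692. Book value $72,495.
Year 9 (final): $72,495 − $8,600 = $63,895. Book value $8,600.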